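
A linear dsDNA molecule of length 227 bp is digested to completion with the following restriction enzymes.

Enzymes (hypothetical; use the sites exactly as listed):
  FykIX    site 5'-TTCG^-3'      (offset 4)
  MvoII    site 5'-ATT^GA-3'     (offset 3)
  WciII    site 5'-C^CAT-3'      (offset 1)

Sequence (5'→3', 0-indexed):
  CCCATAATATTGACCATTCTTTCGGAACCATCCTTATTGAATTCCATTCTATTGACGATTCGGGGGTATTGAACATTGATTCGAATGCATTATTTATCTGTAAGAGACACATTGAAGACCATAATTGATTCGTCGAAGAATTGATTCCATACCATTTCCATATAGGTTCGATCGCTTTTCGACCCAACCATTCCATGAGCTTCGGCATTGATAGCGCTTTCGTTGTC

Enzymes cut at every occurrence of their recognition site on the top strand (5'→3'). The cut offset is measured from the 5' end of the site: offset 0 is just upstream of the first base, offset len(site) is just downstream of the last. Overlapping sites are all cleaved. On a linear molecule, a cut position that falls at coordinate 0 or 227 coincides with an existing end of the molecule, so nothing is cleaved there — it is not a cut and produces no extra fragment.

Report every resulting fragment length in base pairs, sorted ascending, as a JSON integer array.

[2,3,4,5,5,5,5,5,6,6,6,6,6,7,7,7,8,9,9,9,10,10,10,11,11,12,13,30]

Site scan:
  FykIX (TTCG, off=4): starts [20, 58, 79, 128, 166, 177, 200, 218] → cuts [24, 62, 83, 132, 170, 181, 204, 222]
  MvoII (ATTGA, off=3): starts [8, 35, 50, 67, 74, 110, 123, 139, 206] → cuts [11, 38, 53, 70, 77, 113, 126, 142, 209]
  WciII (CCAT, off=1): starts [1, 13, 27, 43, 118, 146, 151, 157, 187, 192] → cuts [2, 14, 28, 44, 119, 147, 152, 158, 188, 193]

All cut coordinates (distinct, sorted): [2, 11, 14, 24, 28, 38, 44, 53, 62, 70, 77, 83, 113, 119, 126, 132, 142, 147, 152, 158, 170, 181, 188, 193, 204, 209, 222]

Fragments:
  [0,2): 2 bp
  [2,11): 9 bp
  [11,14): 3 bp
  [14,24): 10 bp
  [24,28): 4 bp
  [28,38): 10 bp
  [38,44): 6 bp
  [44,53): 9 bp
  [53,62): 9 bp
  [62,70): 8 bp
  [70,77): 7 bp
  [77,83): 6 bp
  [83,113): 30 bp
  [113,119): 6 bp
  [119,126): 7 bp
  [126,132): 6 bp
  [132,142): 10 bp
  [142,147): 5 bp
  [147,152): 5 bp
  [152,158): 6 bp
  [158,170): 12 bp
  [170,181): 11 bp
  [181,188): 7 bp
  [188,193): 5 bp
  [193,204): 11 bp
  [204,209): 5 bp
  [209,222): 13 bp
  [222,227): 5 bp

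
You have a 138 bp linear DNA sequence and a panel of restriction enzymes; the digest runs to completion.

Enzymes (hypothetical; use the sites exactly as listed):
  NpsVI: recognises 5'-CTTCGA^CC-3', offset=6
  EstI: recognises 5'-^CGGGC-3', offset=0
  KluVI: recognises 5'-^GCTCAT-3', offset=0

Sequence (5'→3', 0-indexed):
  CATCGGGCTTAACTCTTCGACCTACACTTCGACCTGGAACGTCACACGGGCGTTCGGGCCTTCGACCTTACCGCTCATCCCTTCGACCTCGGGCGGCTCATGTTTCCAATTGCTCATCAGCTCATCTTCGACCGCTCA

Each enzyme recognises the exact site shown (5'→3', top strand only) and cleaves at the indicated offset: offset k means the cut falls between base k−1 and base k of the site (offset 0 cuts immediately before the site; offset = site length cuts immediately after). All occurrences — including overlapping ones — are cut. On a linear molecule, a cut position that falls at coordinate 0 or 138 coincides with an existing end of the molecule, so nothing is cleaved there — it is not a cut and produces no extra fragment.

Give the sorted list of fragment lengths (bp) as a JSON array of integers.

Scan for sites:
  NpsVI (CTTCGACC, off=6): starts [14, 26, 59, 80, 125] → cuts [20, 32, 65, 86, 131]
  EstI (CGGGC, off=0): starts [3, 46, 54, 89] → cuts [3, 46, 54, 89]
  KluVI (GCTCAT, off=0): starts [72, 95, 111, 119] → cuts [72, 95, 111, 119]

All cut coordinates (distinct, sorted): [3, 20, 32, 46, 54, 65, 72, 86, 89, 95, 111, 119, 131]

Fragment lengths:
  [0,3): 3 bp
  [3,20): 17 bp
  [20,32): 12 bp
  [32,46): 14 bp
  [46,54): 8 bp
  [54,65): 11 bp
  [65,72): 7 bp
  [72,86): 14 bp
  [86,89): 3 bp
  [89,95): 6 bp
  [95,111): 16 bp
  [111,119): 8 bp
  [119,131): 12 bp
  [131,138): 7 bp

[3,3,6,7,7,8,8,11,12,12,14,14,16,17]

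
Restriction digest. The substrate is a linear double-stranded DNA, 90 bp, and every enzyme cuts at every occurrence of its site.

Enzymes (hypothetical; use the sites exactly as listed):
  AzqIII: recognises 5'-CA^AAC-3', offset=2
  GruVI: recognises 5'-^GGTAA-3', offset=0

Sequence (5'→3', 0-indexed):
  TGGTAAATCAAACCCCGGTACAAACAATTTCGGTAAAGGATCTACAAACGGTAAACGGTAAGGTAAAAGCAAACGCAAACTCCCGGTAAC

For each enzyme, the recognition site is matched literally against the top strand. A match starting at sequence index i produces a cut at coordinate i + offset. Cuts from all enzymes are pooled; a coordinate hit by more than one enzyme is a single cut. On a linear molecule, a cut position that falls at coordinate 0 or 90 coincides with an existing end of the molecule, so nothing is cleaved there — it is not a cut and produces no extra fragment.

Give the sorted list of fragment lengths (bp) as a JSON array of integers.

Per-enzyme occurrences:
  AzqIII CAAAC/2: at [8, 20, 44, 69, 75] ⇒ [10, 22, 46, 71, 77]
  GruVI GGTAA/0: at [1, 31, 49, 56, 61, 84] ⇒ [1, 31, 49, 56, 61, 84]

All cut coordinates (distinct, sorted): [1, 10, 22, 31, 46, 49, 56, 61, 71, 77, 84]

Fragment lengths:
  [0,1): 1 bp
  [1,10): 9 bp
  [10,22): 12 bp
  [22,31): 9 bp
  [31,46): 15 bp
  [46,49): 3 bp
  [49,56): 7 bp
  [56,61): 5 bp
  [61,71): 10 bp
  [71,77): 6 bp
  [77,84): 7 bp
  [84,90): 6 bp

[1,3,5,6,6,7,7,9,9,10,12,15]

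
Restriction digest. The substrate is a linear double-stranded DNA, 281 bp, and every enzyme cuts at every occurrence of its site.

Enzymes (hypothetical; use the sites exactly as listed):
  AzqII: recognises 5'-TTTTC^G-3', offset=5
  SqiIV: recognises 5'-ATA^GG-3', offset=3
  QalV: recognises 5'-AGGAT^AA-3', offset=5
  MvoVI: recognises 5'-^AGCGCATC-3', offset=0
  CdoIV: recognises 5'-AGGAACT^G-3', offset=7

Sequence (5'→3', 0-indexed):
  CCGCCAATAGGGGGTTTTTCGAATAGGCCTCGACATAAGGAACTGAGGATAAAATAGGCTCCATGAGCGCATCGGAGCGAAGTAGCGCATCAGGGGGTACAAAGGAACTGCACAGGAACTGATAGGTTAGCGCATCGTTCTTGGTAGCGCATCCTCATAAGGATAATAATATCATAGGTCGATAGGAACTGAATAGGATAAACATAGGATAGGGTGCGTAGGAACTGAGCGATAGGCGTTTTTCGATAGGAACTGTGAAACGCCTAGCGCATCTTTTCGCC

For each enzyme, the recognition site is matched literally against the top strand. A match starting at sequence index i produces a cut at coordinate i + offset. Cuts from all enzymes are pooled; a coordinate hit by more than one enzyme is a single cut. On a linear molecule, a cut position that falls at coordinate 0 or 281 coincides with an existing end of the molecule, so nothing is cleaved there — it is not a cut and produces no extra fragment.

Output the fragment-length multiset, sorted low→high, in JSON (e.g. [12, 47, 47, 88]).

Site scan:
  AzqII (TTTTCG, off=5): starts [15, 239, 273] → cuts [20, 244, 278]
  SqiIV (ATAGG, off=3): starts [6, 22, 53, 121, 173, 181, 192, 203, 208, 231, 245] → cuts [9, 25, 56, 124, 176, 184, 195, 206, 211, 234, 248]
  QalV (AGGATAA, off=5): starts [45, 159, 194] → cuts [50, 164, 199]
  MvoVI (AGCGCATC, off=0): starts [65, 83, 128, 145, 265] → cuts [65, 83, 128, 145, 265]
  CdoIV (AGGAACTG, off=7): starts [37, 102, 113, 183, 219, 247] → cuts [44, 109, 120, 190, 226, 254]

All cut coordinates (distinct, sorted): [9, 20, 25, 44, 50, 56, 65, 83, 109, 120, 124, 128, 145, 164, 176, 184, 190, 195, 199, 206, 211, 226, 234, 244, 248, 254, 265, 278]

Fragments:
  [0,9): 9 bp
  [9,20): 11 bp
  [20,25): 5 bp
  [25,44): 19 bp
  [44,50): 6 bp
  [50,56): 6 bp
  [56,65): 9 bp
  [65,83): 18 bp
  [83,109): 26 bp
  [109,120): 11 bp
  [120,124): 4 bp
  [124,128): 4 bp
  [128,145): 17 bp
  [145,164): 19 bp
  [164,176): 12 bp
  [176,184): 8 bp
  [184,190): 6 bp
  [190,195): 5 bp
  [195,199): 4 bp
  [199,206): 7 bp
  [206,211): 5 bp
  [211,226): 15 bp
  [226,234): 8 bp
  [234,244): 10 bp
  [244,248): 4 bp
  [248,254): 6 bp
  [254,265): 11 bp
  [265,278): 13 bp
  [278,281): 3 bp

[3,4,4,4,4,5,5,5,6,6,6,6,7,8,8,9,9,10,11,11,11,12,13,15,17,18,19,19,26]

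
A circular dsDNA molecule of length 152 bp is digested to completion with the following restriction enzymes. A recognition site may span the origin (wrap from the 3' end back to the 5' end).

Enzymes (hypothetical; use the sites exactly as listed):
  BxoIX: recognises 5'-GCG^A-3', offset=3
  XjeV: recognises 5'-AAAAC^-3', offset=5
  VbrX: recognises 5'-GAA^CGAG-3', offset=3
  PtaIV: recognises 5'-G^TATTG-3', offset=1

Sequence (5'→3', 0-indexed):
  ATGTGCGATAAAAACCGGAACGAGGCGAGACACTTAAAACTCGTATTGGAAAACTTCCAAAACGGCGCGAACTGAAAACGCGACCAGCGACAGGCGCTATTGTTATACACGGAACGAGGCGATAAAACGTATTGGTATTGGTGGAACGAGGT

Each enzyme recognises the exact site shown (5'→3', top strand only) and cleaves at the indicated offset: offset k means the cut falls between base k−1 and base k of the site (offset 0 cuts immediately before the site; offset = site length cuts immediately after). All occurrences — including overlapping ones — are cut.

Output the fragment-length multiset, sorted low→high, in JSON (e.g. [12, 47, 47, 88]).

[1,3,3,5,6,6,7,7,7,7,8,9,10,11,11,13,13,25]

Per-enzyme occurrences:
  BxoIX (GCGA, off=3): starts [4, 24, 66, 79, 86, 118] → cuts [7, 27, 69, 82, 89, 121]
  XjeV (AAAAC, off=5): starts [10, 35, 49, 58, 74, 123] → cuts [15, 40, 54, 63, 79, 128]
  VbrX (GAACGAG, off=3): starts [17, 111, 143] → cuts [20, 114, 146]
  PtaIV (GTATTG, off=1): starts [42, 128, 134] → cuts [43, 129, 135]

All cut coordinates (distinct, sorted): [7, 15, 20, 27, 40, 43, 54, 63, 69, 79, 82, 89, 114, 121, 128, 129, 135, 146]

Fragments:
  7→15: 8 bp
  15→20: 5 bp
  20→27: 7 bp
  27→40: 13 bp
  40→43: 3 bp
  43→54: 11 bp
  54→63: 9 bp
  63→69: 6 bp
  69→79: 10 bp
  79→82: 3 bp
  82→89: 7 bp
  89→114: 25 bp
  114→121: 7 bp
  121→128: 7 bp
  128→129: 1 bp
  129→135: 6 bp
  135→146: 11 bp
  146→7 (wrap): 152-146+7 = 13 bp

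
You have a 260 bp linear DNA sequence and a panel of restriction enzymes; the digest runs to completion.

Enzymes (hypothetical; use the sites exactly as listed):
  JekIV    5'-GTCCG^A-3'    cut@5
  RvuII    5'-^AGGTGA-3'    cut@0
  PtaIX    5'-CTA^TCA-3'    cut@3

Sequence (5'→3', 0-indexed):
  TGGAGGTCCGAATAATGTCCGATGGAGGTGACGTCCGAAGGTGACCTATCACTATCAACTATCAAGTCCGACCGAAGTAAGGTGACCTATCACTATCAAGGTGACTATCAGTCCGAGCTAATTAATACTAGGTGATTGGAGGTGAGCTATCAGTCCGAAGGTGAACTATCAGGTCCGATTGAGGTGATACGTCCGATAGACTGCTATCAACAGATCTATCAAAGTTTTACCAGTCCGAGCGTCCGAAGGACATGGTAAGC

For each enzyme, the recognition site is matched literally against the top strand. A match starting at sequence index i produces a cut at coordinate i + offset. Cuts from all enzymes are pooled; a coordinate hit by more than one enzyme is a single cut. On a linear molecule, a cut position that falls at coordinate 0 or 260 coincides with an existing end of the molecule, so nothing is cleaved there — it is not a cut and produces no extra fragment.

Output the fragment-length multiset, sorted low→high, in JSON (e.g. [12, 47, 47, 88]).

[1,1,3,4,4,6,6,7,8,8,8,9,9,9,9,10,10,10,10,10,10,11,11,12,12,14,14,15,19]

Scan for sites:
  JekIV GTCCGA/5: at [5, 16, 32, 65, 110, 152, 172, 190, 232, 240] ⇒ [10, 21, 37, 70, 115, 157, 177, 195, 237, 245]
  RvuII AGGTGA/0: at [25, 38, 79, 98, 129, 139, 158, 181] ⇒ [25, 38, 79, 98, 129, 139, 158, 181]
  PtaIX CTATCA/3: at [45, 51, 58, 86, 92, 104, 146, 165, 203, 215] ⇒ [48, 54, 61, 89, 95, 107, 149, 168, 206, 218]

All cut coordinates (distinct, sorted): [10, 21, 25, 37, 38, 48, 54, 61, 70, 79, 89, 95, 98, 107, 115, 129, 139, 149, 157, 158, 168, 177, 181, 195, 206, 218, 237, 245]

Fragment lengths:
  [0,10): 10 bp
  [10,21): 11 bp
  [21,25): 4 bp
  [25,37): 12 bp
  [37,38): 1 bp
  [38,48): 10 bp
  [48,54): 6 bp
  [54,61): 7 bp
  [61,70): 9 bp
  [70,79): 9 bp
  [79,89): 10 bp
  [89,95): 6 bp
  [95,98): 3 bp
  [98,107): 9 bp
  [107,115): 8 bp
  [115,129): 14 bp
  [129,139): 10 bp
  [139,149): 10 bp
  [149,157): 8 bp
  [157,158): 1 bp
  [158,168): 10 bp
  [168,177): 9 bp
  [177,181): 4 bp
  [181,195): 14 bp
  [195,206): 11 bp
  [206,218): 12 bp
  [218,237): 19 bp
  [237,245): 8 bp
  [245,260): 15 bp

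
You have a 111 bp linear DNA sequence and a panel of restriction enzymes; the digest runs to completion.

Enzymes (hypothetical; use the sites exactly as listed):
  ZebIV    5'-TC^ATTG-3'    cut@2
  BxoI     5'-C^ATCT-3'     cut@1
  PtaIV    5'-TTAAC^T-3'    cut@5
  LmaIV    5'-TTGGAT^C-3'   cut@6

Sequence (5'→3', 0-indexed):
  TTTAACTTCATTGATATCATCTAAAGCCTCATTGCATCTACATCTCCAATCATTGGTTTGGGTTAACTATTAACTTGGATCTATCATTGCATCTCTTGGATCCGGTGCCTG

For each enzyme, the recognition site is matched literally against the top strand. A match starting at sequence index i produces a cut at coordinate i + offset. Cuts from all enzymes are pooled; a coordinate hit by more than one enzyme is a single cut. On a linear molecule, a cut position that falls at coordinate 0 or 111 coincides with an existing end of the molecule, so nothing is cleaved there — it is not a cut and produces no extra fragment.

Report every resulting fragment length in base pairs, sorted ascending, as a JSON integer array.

Scan for sites:
  ZebIV (TCATTG, off=2): starts [7, 28, 49, 83] → cuts [9, 30, 51, 85]
  BxoI (CATCT, off=1): starts [17, 34, 40, 89] → cuts [18, 35, 41, 90]
  PtaIV (TTAACT, off=5): starts [1, 62, 69] → cuts [6, 67, 74]
  LmaIV (TTGGATC, off=6): starts [74, 95] → cuts [80, 101]

Pooled cuts: [6, 9, 18, 30, 35, 41, 51, 67, 74, 80, 85, 90, 101]

Fragment lengths:
  [0,6): 6 bp
  [6,9): 3 bp
  [9,18): 9 bp
  [18,30): 12 bp
  [30,35): 5 bp
  [35,41): 6 bp
  [41,51): 10 bp
  [51,67): 16 bp
  [67,74): 7 bp
  [74,80): 6 bp
  [80,85): 5 bp
  [85,90): 5 bp
  [90,101): 11 bp
  [101,111): 10 bp

[3,5,5,5,6,6,6,7,9,10,10,11,12,16]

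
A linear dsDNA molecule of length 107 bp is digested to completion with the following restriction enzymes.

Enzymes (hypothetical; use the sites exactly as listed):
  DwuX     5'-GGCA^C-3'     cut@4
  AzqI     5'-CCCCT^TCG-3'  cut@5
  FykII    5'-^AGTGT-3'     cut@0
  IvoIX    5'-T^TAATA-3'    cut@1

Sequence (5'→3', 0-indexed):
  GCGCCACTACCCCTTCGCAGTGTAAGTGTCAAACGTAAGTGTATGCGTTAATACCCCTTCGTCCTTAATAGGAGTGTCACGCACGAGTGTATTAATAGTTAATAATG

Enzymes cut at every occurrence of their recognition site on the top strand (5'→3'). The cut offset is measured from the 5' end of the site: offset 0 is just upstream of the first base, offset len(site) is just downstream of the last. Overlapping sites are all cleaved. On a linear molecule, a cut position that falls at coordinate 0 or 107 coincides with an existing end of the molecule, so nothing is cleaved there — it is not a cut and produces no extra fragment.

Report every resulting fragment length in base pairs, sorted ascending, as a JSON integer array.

Scan for sites:
  DwuX (GGCAC, off=4): no sites
  AzqI (CCCCTTCG, off=5): starts [9, 53] → cuts [14, 58]
  FykII (AGTGT, off=0): starts [18, 24, 37, 72, 85] → cuts [18, 24, 37, 72, 85]
  IvoIX (TTAATA, off=1): starts [47, 64, 91, 98] → cuts [48, 65, 92, 99]

Pooled cuts: [14, 18, 24, 37, 48, 58, 65, 72, 85, 92, 99]

Fragments:
  [0,14): 14 bp
  [14,18): 4 bp
  [18,24): 6 bp
  [24,37): 13 bp
  [37,48): 11 bp
  [48,58): 10 bp
  [58,65): 7 bp
  [65,72): 7 bp
  [72,85): 13 bp
  [85,92): 7 bp
  [92,99): 7 bp
  [99,107): 8 bp

[4,6,7,7,7,7,8,10,11,13,13,14]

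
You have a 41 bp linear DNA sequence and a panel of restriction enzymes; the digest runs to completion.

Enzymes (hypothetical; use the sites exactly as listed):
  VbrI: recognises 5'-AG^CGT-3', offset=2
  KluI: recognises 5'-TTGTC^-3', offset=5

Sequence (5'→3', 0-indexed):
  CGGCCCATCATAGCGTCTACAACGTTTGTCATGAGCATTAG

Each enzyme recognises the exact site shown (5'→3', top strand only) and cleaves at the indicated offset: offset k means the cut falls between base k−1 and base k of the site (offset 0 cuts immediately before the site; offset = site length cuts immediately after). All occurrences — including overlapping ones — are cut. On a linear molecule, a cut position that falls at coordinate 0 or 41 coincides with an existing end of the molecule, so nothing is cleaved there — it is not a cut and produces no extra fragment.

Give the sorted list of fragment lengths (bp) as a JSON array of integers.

[11,13,17]

Per-enzyme occurrences:
  VbrI AGCGT/2: at [11] ⇒ [13]
  KluI TTGTC/5: at [25] ⇒ [30]

Pooled cuts: [13, 30]

Fragments:
  [0,13): 13 bp
  [13,30): 17 bp
  [30,41): 11 bp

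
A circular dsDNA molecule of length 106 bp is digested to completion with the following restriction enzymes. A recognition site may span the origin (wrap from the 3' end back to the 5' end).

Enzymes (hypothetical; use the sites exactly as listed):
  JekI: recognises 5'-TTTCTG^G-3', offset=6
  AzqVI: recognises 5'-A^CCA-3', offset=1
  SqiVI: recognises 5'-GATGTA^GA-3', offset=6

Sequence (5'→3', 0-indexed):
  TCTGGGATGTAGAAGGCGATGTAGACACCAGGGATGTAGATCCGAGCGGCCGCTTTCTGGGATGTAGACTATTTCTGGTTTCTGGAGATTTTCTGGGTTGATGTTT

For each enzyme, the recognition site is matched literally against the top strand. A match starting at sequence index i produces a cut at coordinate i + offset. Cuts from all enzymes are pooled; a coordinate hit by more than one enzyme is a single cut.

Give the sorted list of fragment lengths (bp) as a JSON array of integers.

Scan for sites:
  JekI TTTCTGG/6: at [53, 71, 78, 89, 104] ⇒ [4, 59, 77, 84, 95]
  AzqVI ACCA/1: at [26] ⇒ [27]
  SqiVI GATGTAGA/6: at [5, 17, 32, 60] ⇒ [11, 23, 38, 66]

Pooled cuts: [4, 11, 23, 27, 38, 59, 66, 77, 84, 95]

Fragment lengths:
  4→11: 7 bp
  11→23: 12 bp
  23→27: 4 bp
  27→38: 11 bp
  38→59: 21 bp
  59→66: 7 bp
  66→77: 11 bp
  77→84: 7 bp
  84→95: 11 bp
  95→4 (wrap): 106-95+4 = 15 bp

[4,7,7,7,11,11,11,12,15,21]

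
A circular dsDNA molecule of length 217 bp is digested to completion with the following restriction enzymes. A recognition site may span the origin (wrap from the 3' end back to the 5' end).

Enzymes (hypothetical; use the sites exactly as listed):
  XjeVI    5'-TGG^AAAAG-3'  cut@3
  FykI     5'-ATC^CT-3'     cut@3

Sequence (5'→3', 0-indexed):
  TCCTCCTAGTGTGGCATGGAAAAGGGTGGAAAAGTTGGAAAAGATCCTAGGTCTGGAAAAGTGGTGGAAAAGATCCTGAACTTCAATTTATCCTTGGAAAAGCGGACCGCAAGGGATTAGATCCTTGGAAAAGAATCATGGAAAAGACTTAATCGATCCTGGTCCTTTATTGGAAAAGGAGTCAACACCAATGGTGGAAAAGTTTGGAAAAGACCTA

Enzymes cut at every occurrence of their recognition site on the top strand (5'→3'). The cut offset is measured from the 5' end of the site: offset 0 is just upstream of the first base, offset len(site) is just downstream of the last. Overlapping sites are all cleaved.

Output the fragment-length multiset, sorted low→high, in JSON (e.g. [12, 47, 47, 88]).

Site scan:
  XjeVI TGGAAAAG/3: at [16, 26, 35, 53, 64, 94, 125, 138, 170, 194, 204] ⇒ [19, 29, 38, 56, 67, 97, 128, 141, 173, 197, 207]
  FykI ATCCT/3: at [43, 72, 89, 120, 155, 216] ⇒ [2, 46, 75, 92, 123, 158]

Pooled cuts: [2, 19, 29, 38, 46, 56, 67, 75, 92, 97, 123, 128, 141, 158, 173, 197, 207]

Fragment lengths:
  2→19: 17 bp
  19→29: 10 bp
  29→38: 9 bp
  38→46: 8 bp
  46→56: 10 bp
  56→67: 11 bp
  67→75: 8 bp
  75→92: 17 bp
  92→97: 5 bp
  97→123: 26 bp
  123→128: 5 bp
  128→141: 13 bp
  141→158: 17 bp
  158→173: 15 bp
  173→197: 24 bp
  197→207: 10 bp
  207→2 (wrap): 217-207+2 = 12 bp

[5,5,8,8,9,10,10,10,11,12,13,15,17,17,17,24,26]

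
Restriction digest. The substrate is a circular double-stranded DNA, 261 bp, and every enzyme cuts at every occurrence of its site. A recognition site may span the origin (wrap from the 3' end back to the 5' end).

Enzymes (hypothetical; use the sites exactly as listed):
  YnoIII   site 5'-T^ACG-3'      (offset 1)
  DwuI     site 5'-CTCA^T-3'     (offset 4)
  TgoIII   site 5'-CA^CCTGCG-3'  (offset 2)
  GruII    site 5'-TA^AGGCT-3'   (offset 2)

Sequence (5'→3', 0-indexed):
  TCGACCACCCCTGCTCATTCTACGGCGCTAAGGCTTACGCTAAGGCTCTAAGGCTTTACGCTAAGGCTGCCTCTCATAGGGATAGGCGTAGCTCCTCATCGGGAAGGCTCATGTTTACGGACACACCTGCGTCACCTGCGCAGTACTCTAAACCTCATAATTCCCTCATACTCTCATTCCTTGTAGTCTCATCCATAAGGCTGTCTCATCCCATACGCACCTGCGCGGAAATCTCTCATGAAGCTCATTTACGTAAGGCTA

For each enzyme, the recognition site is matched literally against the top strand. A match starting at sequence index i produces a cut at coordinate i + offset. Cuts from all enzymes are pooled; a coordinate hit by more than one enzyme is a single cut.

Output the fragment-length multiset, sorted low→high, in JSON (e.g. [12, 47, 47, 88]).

[3,4,5,5,5,6,6,6,6,6,7,8,8,9,9,9,9,11,11,13,13,15,19,22,23,23]

Per-enzyme occurrences:
  YnoIII (TACG, off=1): starts [20, 35, 56, 115, 213, 249] → cuts [21, 36, 57, 116, 214, 250]
  DwuI (CTCAT, off=4): starts [13, 72, 94, 107, 153, 164, 172, 187, 204, 234, 243] → cuts [17, 76, 98, 111, 157, 168, 176, 191, 208, 238, 247]
  TgoIII (CACCTGCG, off=2): starts [123, 132, 217] → cuts [125, 134, 219]
  GruII (TAAGGCT, off=2): starts [28, 40, 48, 61, 195, 253] → cuts [30, 42, 50, 63, 197, 255]

Pooled cuts: [17, 21, 30, 36, 42, 50, 57, 63, 76, 98, 111, 116, 125, 134, 157, 168, 176, 191, 197, 208, 214, 219, 238, 247, 250, 255]

Fragments:
  17→21: 4 bp
  21→30: 9 bp
  30→36: 6 bp
  36→42: 6 bp
  42→50: 8 bp
  50→57: 7 bp
  57→63: 6 bp
  63→76: 13 bp
  76→98: 22 bp
  98→111: 13 bp
  111→116: 5 bp
  116→125: 9 bp
  125→134: 9 bp
  134→157: 23 bp
  157→168: 11 bp
  168→176: 8 bp
  176→191: 15 bp
  191→197: 6 bp
  197→208: 11 bp
  208→214: 6 bp
  214→219: 5 bp
  219→238: 19 bp
  238→247: 9 bp
  247→250: 3 bp
  250→255: 5 bp
  255→17 (wrap): 261-255+17 = 23 bp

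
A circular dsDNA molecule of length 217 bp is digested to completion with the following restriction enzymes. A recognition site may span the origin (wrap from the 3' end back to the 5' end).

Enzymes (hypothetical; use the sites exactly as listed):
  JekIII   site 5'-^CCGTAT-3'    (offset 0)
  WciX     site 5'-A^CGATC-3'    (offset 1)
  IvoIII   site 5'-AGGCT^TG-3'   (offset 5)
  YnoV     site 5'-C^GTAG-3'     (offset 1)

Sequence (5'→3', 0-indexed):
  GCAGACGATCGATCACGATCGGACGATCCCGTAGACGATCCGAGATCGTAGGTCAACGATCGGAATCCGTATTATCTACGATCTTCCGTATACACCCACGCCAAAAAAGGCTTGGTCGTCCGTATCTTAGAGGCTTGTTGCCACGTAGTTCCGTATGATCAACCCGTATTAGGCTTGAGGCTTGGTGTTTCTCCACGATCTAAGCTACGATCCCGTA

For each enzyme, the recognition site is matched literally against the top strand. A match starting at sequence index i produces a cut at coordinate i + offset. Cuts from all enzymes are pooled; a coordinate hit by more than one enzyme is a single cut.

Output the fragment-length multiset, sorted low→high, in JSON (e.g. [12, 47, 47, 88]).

[5,6,7,7,7,7,7,8,8,9,9,10,10,12,12,12,12,13,13,16,27]

Scan for sites:
  JekIII CCGTAT/0: at [66, 85, 119, 150, 163] ⇒ [66, 85, 119, 150, 163]
  WciX ACGATC/1: at [4, 14, 22, 34, 55, 77, 194, 206] ⇒ [5, 15, 23, 35, 56, 78, 195, 207]
  IvoIII AGGCTTG/5: at [107, 130, 170, 177] ⇒ [112, 135, 175, 182]
  YnoV CGTAG/1: at [29, 46, 143, 213] ⇒ [30, 47, 144, 214]

Pooled cuts: [5, 15, 23, 30, 35, 47, 56, 66, 78, 85, 112, 119, 135, 144, 150, 163, 175, 182, 195, 207, 214]

Fragment lengths:
  5→15: 10 bp
  15→23: 8 bp
  23→30: 7 bp
  30→35: 5 bp
  35→47: 12 bp
  47→56: 9 bp
  56→66: 10 bp
  66→78: 12 bp
  78→85: 7 bp
  85→112: 27 bp
  112→119: 7 bp
  119→135: 16 bp
  135→144: 9 bp
  144→150: 6 bp
  150→163: 13 bp
  163→175: 12 bp
  175→182: 7 bp
  182→195: 13 bp
  195→207: 12 bp
  207→214: 7 bp
  214→5 (wrap): 217-214+5 = 8 bp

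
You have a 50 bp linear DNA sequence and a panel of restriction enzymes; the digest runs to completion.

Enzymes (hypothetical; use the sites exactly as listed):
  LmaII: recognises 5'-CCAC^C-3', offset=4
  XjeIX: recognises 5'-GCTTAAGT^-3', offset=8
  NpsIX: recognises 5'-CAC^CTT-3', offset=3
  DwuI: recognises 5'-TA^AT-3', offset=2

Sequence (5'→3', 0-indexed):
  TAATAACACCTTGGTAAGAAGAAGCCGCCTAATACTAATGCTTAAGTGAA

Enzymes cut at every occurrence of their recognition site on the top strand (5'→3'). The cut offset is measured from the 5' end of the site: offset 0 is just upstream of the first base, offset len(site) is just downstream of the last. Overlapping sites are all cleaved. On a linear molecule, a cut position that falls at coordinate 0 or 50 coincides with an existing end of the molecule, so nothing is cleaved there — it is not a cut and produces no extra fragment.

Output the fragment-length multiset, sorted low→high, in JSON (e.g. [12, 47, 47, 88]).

Per-enzyme occurrences:
  LmaII (CCACC, off=4): no sites
  XjeIX GCTTAAGT/8: at [39] ⇒ [47]
  NpsIX CACCTT/3: at [6] ⇒ [9]
  DwuI TAAT/2: at [0, 29, 35] ⇒ [2, 31, 37]

Pooled cuts: [2, 9, 31, 37, 47]

Fragment lengths:
  [0,2): 2 bp
  [2,9): 7 bp
  [9,31): 22 bp
  [31,37): 6 bp
  [37,47): 10 bp
  [47,50): 3 bp

[2,3,6,7,10,22]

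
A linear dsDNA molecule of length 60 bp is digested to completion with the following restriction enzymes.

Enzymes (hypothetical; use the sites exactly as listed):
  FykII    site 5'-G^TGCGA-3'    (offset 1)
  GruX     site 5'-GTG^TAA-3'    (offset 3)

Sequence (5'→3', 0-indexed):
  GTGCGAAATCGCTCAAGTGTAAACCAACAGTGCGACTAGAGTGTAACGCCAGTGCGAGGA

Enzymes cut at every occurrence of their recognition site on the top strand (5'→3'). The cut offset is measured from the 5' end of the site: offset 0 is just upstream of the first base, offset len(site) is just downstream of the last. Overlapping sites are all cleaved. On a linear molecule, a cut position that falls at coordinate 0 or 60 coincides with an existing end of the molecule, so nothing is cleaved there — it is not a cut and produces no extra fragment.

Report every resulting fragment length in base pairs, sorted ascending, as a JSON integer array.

[1,8,9,11,13,18]

Site scan:
  FykII (GTGCGA, off=1): starts [0, 29, 51] → cuts [1, 30, 52]
  GruX (GTGTAA, off=3): starts [16, 40] → cuts [19, 43]

All cut coordinates (distinct, sorted): [1, 19, 30, 43, 52]

Fragment lengths:
  [0,1): 1 bp
  [1,19): 18 bp
  [19,30): 11 bp
  [30,43): 13 bp
  [43,52): 9 bp
  [52,60): 8 bp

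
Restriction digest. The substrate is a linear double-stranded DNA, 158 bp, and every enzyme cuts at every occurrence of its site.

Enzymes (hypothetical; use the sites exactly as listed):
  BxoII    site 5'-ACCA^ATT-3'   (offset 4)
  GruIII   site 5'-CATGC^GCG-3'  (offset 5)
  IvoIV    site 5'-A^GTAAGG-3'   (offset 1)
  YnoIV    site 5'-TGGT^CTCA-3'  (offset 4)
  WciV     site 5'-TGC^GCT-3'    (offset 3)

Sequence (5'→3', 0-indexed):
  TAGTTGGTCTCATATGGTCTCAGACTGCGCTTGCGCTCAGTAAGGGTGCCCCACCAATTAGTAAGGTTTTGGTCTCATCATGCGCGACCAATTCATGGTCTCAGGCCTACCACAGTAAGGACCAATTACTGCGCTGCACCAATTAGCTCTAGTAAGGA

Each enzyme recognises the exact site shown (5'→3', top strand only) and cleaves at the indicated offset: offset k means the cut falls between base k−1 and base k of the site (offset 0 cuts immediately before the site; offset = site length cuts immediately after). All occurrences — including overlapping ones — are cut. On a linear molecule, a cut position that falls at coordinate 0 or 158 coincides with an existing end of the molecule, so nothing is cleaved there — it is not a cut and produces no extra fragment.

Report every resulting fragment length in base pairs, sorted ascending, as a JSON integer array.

Site scan:
  BxoII ACCAATT/4: at [52, 86, 120, 137] ⇒ [56, 90, 124, 141]
  GruIII CATGCGCG/5: at [78] ⇒ [83]
  IvoIV AGTAAGG/1: at [38, 59, 113, 150] ⇒ [39, 60, 114, 151]
  YnoIV TGGTCTCA/4: at [4, 14, 69, 95] ⇒ [8, 18, 73, 99]
  WciV TGCGCT/3: at [25, 31, 129] ⇒ [28, 34, 132]

Pooled cuts: [8, 18, 28, 34, 39, 56, 60, 73, 83, 90, 99, 114, 124, 132, 141, 151]

Fragment lengths:
  [0,8): 8 bp
  [8,18): 10 bp
  [18,28): 10 bp
  [28,34): 6 bp
  [34,39): 5 bp
  [39,56): 17 bp
  [56,60): 4 bp
  [60,73): 13 bp
  [73,83): 10 bp
  [83,90): 7 bp
  [90,99): 9 bp
  [99,114): 15 bp
  [114,124): 10 bp
  [124,132): 8 bp
  [132,141): 9 bp
  [141,151): 10 bp
  [151,158): 7 bp

[4,5,6,7,7,8,8,9,9,10,10,10,10,10,13,15,17]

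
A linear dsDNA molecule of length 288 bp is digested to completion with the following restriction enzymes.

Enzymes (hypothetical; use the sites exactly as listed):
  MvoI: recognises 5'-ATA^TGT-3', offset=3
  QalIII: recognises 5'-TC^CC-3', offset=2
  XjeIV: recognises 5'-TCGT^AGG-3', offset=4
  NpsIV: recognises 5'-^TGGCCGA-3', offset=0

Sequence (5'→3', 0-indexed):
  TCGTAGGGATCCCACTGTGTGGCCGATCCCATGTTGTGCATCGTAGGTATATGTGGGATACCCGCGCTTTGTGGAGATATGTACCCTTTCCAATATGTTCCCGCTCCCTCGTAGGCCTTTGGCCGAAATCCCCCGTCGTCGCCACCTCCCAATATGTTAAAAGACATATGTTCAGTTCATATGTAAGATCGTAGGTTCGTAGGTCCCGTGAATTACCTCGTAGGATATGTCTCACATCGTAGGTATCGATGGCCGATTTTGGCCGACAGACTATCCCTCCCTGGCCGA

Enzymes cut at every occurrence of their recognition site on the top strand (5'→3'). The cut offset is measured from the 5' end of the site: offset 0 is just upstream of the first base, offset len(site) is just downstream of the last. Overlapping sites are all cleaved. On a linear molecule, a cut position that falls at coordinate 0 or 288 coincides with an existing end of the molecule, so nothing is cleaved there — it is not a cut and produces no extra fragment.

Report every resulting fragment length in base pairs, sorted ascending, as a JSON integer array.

Per-enzyme occurrences:
  MvoI (ATATGT, off=3): starts [48, 76, 92, 151, 165, 178, 224] → cuts [51, 79, 95, 154, 168, 181, 227]
  QalIII (TCCC, off=2): starts [9, 26, 98, 104, 128, 146, 203, 273, 277] → cuts [11, 28, 100, 106, 130, 148, 205, 275, 279]
  XjeIV (TCGTAGG, off=4): starts [0, 40, 108, 188, 196, 217, 236] → cuts [4, 44, 112, 192, 200, 221, 240]
  NpsIV (TGGCCGA, off=0): starts [19, 119, 249, 259, 281] → cuts [19, 119, 249, 259, 281]

All cut coordinates (distinct, sorted): [4, 11, 19, 28, 44, 51, 79, 95, 100, 106, 112, 119, 130, 148, 154, 168, 181, 192, 200, 205, 221, 227, 240, 249, 259, 275, 279, 281]

Fragments:
  [0,4): 4 bp
  [4,11): 7 bp
  [11,19): 8 bp
  [19,28): 9 bp
  [28,44): 16 bp
  [44,51): 7 bp
  [51,79): 28 bp
  [79,95): 16 bp
  [95,100): 5 bp
  [100,106): 6 bp
  [106,112): 6 bp
  [112,119): 7 bp
  [119,130): 11 bp
  [130,148): 18 bp
  [148,154): 6 bp
  [154,168): 14 bp
  [168,181): 13 bp
  [181,192): 11 bp
  [192,200): 8 bp
  [200,205): 5 bp
  [205,221): 16 bp
  [221,227): 6 bp
  [227,240): 13 bp
  [240,249): 9 bp
  [249,259): 10 bp
  [259,275): 16 bp
  [275,279): 4 bp
  [279,281): 2 bp
  [281,288): 7 bp

[2,4,4,5,5,6,6,6,6,7,7,7,7,8,8,9,9,10,11,11,13,13,14,16,16,16,16,18,28]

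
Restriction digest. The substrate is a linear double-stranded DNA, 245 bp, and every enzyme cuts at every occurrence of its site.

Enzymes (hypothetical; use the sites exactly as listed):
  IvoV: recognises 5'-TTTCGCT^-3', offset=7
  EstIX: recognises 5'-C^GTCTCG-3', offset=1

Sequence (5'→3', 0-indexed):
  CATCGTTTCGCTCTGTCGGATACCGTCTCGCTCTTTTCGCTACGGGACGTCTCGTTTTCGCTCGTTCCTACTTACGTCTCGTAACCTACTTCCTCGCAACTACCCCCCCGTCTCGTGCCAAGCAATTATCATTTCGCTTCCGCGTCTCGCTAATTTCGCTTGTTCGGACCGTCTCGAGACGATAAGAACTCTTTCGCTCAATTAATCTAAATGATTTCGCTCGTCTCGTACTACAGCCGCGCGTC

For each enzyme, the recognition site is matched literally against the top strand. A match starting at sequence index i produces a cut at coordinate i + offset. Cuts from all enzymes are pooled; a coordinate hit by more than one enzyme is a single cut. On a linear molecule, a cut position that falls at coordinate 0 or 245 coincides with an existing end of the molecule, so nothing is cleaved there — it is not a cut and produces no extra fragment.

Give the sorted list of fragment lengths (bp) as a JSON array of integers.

[1,5,7,10,12,12,13,14,17,17,23,23,28,29,34]

Site scan:
  IvoV (TTTCGCT, off=7): starts [5, 34, 55, 131, 153, 191, 214] → cuts [12, 41, 62, 138, 160, 198, 221]
  EstIX (CGTCTCG, off=1): starts [23, 47, 74, 108, 142, 169, 221] → cuts [24, 48, 75, 109, 143, 170, 222]

Pooled cuts: [12, 24, 41, 48, 62, 75, 109, 138, 143, 160, 170, 198, 221, 222]

Fragment lengths:
  [0,12): 12 bp
  [12,24): 12 bp
  [24,41): 17 bp
  [41,48): 7 bp
  [48,62): 14 bp
  [62,75): 13 bp
  [75,109): 34 bp
  [109,138): 29 bp
  [138,143): 5 bp
  [143,160): 17 bp
  [160,170): 10 bp
  [170,198): 28 bp
  [198,221): 23 bp
  [221,222): 1 bp
  [222,245): 23 bp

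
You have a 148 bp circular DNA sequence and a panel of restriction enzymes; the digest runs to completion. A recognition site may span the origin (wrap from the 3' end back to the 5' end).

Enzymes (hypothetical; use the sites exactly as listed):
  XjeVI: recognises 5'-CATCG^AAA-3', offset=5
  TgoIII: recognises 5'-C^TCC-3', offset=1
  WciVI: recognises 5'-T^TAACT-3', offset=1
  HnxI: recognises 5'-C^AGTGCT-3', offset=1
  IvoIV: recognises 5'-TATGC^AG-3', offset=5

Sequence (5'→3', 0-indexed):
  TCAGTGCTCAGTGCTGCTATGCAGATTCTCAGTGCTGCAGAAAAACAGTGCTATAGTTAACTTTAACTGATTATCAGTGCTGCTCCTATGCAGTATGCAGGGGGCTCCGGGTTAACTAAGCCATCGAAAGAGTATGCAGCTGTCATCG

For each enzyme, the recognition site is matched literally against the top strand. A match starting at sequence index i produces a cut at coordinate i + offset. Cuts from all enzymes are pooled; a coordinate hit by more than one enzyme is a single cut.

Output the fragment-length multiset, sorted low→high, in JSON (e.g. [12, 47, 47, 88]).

[6,7,7,7,7,8,8,8,11,11,12,13,13,14,16]

Per-enzyme occurrences:
  XjeVI (CATCGAAA, off=5): starts [121] → cuts [126]
  TgoIII (CTCC, off=1): starts [82, 104] → cuts [83, 105]
  WciVI (TTAACT, off=1): starts [56, 62, 111] → cuts [57, 63, 112]
  HnxI (CAGTGCT, off=1): starts [1, 8, 29, 45, 74] → cuts [2, 9, 30, 46, 75]
  IvoIV (TATGCAG, off=5): starts [17, 86, 93, 132] → cuts [22, 91, 98, 137]

All cut coordinates (distinct, sorted): [2, 9, 22, 30, 46, 57, 63, 75, 83, 91, 98, 105, 112, 126, 137]

Fragments:
  2→9: 7 bp
  9→22: 13 bp
  22→30: 8 bp
  30→46: 16 bp
  46→57: 11 bp
  57→63: 6 bp
  63→75: 12 bp
  75→83: 8 bp
  83→91: 8 bp
  91→98: 7 bp
  98→105: 7 bp
  105→112: 7 bp
  112→126: 14 bp
  126→137: 11 bp
  137→2 (wrap): 148-137+2 = 13 bp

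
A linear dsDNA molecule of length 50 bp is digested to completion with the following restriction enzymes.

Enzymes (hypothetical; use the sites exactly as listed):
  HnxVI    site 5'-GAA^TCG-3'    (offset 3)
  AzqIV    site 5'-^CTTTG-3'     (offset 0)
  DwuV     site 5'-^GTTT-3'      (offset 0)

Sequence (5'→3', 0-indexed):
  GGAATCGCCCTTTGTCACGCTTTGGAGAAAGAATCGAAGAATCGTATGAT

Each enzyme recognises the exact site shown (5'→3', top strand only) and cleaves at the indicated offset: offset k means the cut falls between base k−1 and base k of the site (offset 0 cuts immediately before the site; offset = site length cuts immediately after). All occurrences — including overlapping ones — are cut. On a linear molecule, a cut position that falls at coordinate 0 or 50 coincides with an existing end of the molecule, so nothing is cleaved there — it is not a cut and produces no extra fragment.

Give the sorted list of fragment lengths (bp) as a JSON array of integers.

[4,5,8,9,10,14]

Scan for sites:
  HnxVI GAATCG/3: at [1, 30, 38] ⇒ [4, 33, 41]
  AzqIV CTTTG/0: at [9, 19] ⇒ [9, 19]
  DwuV (GTTT, off=0): no sites

Pooled cuts: [4, 9, 19, 33, 41]

Fragments:
  [0,4): 4 bp
  [4,9): 5 bp
  [9,19): 10 bp
  [19,33): 14 bp
  [33,41): 8 bp
  [41,50): 9 bp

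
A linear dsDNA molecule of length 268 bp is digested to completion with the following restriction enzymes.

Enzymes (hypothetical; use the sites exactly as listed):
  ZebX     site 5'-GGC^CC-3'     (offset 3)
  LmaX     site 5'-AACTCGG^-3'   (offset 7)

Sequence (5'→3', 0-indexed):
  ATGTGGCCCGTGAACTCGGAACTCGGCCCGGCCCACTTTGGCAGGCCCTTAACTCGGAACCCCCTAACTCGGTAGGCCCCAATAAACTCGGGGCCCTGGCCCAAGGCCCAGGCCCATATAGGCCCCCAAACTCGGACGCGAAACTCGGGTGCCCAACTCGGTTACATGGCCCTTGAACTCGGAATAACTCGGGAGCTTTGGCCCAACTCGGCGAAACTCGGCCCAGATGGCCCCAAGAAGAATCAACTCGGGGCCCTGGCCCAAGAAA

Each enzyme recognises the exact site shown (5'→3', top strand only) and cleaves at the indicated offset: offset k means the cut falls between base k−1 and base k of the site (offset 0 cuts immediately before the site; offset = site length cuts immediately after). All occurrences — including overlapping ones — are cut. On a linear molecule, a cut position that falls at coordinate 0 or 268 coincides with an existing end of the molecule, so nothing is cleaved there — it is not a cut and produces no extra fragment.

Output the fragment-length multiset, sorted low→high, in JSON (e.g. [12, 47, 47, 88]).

Site scan:
  ZebX GGCCC/3: at [4, 24, 29, 43, 74, 91, 97, 104, 110, 120, 167, 199, 219, 228, 251, 257] ⇒ [7, 27, 32, 46, 77, 94, 100, 107, 113, 123, 170, 202, 222, 231, 254, 260]
  LmaX AACTCGG/7: at [12, 19, 50, 65, 84, 128, 141, 154, 175, 185, 204, 214, 244] ⇒ [19, 26, 57, 72, 91, 135, 148, 161, 182, 192, 211, 221, 251]

Pooled cuts: [7, 19, 26, 27, 32, 46, 57, 72, 77, 91, 94, 100, 107, 113, 123, 135, 148, 161, 170, 182, 192, 202, 211, 221, 222, 231, 251, 254, 260]

Fragment lengths:
  [0,7): 7 bp
  [7,19): 12 bp
  [19,26): 7 bp
  [26,27): 1 bp
  [27,32): 5 bp
  [32,46): 14 bp
  [46,57): 11 bp
  [57,72): 15 bp
  [72,77): 5 bp
  [77,91): 14 bp
  [91,94): 3 bp
  [94,100): 6 bp
  [100,107): 7 bp
  [107,113): 6 bp
  [113,123): 10 bp
  [123,135): 12 bp
  [135,148): 13 bp
  [148,161): 13 bp
  [161,170): 9 bp
  [170,182): 12 bp
  [182,192): 10 bp
  [192,202): 10 bp
  [202,211): 9 bp
  [211,221): 10 bp
  [221,222): 1 bp
  [222,231): 9 bp
  [231,251): 20 bp
  [251,254): 3 bp
  [254,260): 6 bp
  [260,268): 8 bp

[1,1,3,3,5,5,6,6,6,7,7,7,8,9,9,9,10,10,10,10,11,12,12,12,13,13,14,14,15,20]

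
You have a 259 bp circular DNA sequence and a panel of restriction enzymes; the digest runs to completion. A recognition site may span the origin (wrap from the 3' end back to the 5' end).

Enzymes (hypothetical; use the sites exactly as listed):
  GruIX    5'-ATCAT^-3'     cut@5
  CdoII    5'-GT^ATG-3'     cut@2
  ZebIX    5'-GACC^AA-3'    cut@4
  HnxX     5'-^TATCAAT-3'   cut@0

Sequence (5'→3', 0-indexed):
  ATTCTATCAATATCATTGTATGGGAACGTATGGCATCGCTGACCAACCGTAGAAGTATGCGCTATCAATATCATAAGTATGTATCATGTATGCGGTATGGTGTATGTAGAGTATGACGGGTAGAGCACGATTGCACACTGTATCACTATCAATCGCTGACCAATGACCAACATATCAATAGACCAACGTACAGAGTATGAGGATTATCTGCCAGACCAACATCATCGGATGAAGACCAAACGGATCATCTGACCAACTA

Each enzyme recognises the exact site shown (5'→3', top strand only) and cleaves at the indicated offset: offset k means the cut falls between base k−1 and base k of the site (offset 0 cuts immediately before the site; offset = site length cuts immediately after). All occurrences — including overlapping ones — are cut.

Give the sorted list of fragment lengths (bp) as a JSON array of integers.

Per-enzyme occurrences:
  GruIX (ATCAT, off=5): starts [11, 69, 82, 220, 243] → cuts [16, 74, 87, 225, 248]
  CdoII (GTATG, off=2): starts [17, 27, 54, 76, 87, 94, 101, 110, 194] → cuts [19, 29, 56, 78, 89, 96, 103, 112, 196]
  ZebIX (GACCAA, off=4): starts [40, 157, 164, 180, 213, 233, 250] → cuts [44, 161, 168, 184, 217, 237, 254]
  HnxX (TATCAAT, off=0): starts [4, 62, 146, 172] → cuts [4, 62, 146, 172]

Pooled cuts: [4, 16, 19, 29, 44, 56, 62, 74, 78, 87, 89, 96, 103, 112, 146, 161, 168, 172, 184, 196, 217, 225, 237, 248, 254]

Fragments:
  4→16: 12 bp
  16→19: 3 bp
  19→29: 10 bp
  29→44: 15 bp
  44→56: 12 bp
  56→62: 6 bp
  62→74: 12 bp
  74→78: 4 bp
  78→87: 9 bp
  87→89: 2 bp
  89→96: 7 bp
  96→103: 7 bp
  103→112: 9 bp
  112→146: 34 bp
  146→161: 15 bp
  161→168: 7 bp
  168→172: 4 bp
  172→184: 12 bp
  184→196: 12 bp
  196→217: 21 bp
  217→225: 8 bp
  225→237: 12 bp
  237→248: 11 bp
  248→254: 6 bp
  254→4 (wrap): 259-254+4 = 9 bp

[2,3,4,4,6,6,7,7,7,8,9,9,9,10,11,12,12,12,12,12,12,15,15,21,34]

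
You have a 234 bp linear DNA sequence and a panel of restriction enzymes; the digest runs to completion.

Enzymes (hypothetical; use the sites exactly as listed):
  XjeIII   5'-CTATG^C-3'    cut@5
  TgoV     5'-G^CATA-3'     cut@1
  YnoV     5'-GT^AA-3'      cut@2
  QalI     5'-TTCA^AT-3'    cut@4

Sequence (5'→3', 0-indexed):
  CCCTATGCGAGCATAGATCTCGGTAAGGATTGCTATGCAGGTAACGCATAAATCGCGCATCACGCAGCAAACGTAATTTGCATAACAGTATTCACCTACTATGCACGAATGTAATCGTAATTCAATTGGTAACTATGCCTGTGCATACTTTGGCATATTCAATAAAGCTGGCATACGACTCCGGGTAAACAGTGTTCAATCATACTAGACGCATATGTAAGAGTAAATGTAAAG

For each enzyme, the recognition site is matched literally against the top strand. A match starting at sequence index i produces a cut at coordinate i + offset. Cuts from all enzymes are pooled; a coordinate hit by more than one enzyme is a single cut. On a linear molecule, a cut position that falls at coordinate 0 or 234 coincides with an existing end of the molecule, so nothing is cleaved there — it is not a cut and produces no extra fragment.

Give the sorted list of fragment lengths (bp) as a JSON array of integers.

Site scan:
  XjeIII (CTATGC, off=5): starts [2, 32, 98, 132] → cuts [7, 37, 103, 137]
  TgoV (GCATA, off=1): starts [10, 45, 79, 142, 152, 170, 210] → cuts [11, 46, 80, 143, 153, 171, 211]
  YnoV (GTAA, off=2): starts [22, 40, 72, 110, 116, 128, 184, 216, 222, 228] → cuts [24, 42, 74, 112, 118, 130, 186, 218, 224, 230]
  QalI (TTCAAT, off=4): starts [120, 157, 194] → cuts [124, 161, 198]

Pooled cuts: [7, 11, 24, 37, 42, 46, 74, 80, 103, 112, 118, 124, 130, 137, 143, 153, 161, 171, 186, 198, 211, 218, 224, 230]

Fragments:
  [0,7): 7 bp
  [7,11): 4 bp
  [11,24): 13 bp
  [24,37): 13 bp
  [37,42): 5 bp
  [42,46): 4 bp
  [46,74): 28 bp
  [74,80): 6 bp
  [80,103): 23 bp
  [103,112): 9 bp
  [112,118): 6 bp
  [118,124): 6 bp
  [124,130): 6 bp
  [130,137): 7 bp
  [137,143): 6 bp
  [143,153): 10 bp
  [153,161): 8 bp
  [161,171): 10 bp
  [171,186): 15 bp
  [186,198): 12 bp
  [198,211): 13 bp
  [211,218): 7 bp
  [218,224): 6 bp
  [224,230): 6 bp
  [230,234): 4 bp

[4,4,4,5,6,6,6,6,6,6,6,7,7,7,8,9,10,10,12,13,13,13,15,23,28]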